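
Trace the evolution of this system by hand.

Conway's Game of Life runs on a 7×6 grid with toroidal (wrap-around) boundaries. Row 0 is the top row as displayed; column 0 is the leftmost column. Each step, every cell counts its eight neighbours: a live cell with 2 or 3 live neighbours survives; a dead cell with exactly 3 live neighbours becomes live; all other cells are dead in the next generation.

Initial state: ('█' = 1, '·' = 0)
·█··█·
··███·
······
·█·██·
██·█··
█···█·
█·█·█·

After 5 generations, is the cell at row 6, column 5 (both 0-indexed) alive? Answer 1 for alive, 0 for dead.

t=0: ·█··█·
··███·
······
·█·██·
██·█··
█···█·
█·█·█·
t=1: ·█··█·
··███·
······
██·██·
██·█··
█·█·█·
█···█·
t=2: ·██·█·
··███·
·█···█
██·███
······
█·█·█·
█···█·
t=3: ·██·█·
█···██
·█····
·██·██
··█···
·█·█··
█·█·█·
t=4: ··█·█·
█·████
·███··
████··
█···█·
·█·█··
█···██
t=5: ··█···
█····█
······
█···██
█···██
·█·█··
███·██

1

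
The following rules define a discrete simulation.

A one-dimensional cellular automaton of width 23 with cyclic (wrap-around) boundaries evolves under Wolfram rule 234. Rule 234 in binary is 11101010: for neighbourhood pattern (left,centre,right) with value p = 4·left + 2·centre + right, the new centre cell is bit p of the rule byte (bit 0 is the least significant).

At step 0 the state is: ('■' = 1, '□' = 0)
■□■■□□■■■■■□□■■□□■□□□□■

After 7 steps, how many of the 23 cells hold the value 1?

23

[0] ■□■■□□■■■■■□□■■□□■□□□□■
[1] ■■■■□■■■■■■□■■■□■□□□□■■
[2] ■■■■■■■■■■■■■■■■□□□□■■■
[3] ■■■■■■■■■■■■■■■■□□□■■■■
[4] ■■■■■■■■■■■■■■■■□□■■■■■
[5] ■■■■■■■■■■■■■■■■□■■■■■■
[6] ■■■■■■■■■■■■■■■■■■■■■■■
[7] ■■■■■■■■■■■■■■■■■■■■■■■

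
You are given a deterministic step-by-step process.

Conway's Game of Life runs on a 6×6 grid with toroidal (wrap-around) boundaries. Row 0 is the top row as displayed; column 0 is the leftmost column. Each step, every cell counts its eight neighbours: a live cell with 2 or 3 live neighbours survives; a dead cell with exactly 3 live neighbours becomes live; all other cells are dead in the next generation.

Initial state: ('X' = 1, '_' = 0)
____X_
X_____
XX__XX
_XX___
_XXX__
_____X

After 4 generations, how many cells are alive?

step 0: ____X_
X_____
XX__XX
_XX___
_XXX__
_____X
step 1: _____X
XX__X_
__X__X
____XX
XX_X__
__XXX_
step 2: XXX__X
XX__X_
_X_X__
_XXXXX
XX____
XXXXXX
step 3: ______
___XX_
______
___XXX
______
___XX_
step 4: ______
______
_____X
____X_
_____X
______

3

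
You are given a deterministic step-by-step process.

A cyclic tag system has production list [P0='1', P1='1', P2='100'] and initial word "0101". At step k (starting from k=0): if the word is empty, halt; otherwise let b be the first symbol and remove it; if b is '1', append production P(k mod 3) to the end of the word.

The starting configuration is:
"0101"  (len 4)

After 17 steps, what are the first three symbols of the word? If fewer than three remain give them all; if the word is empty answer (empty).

gen 0: "0101"  (len 4)
gen 1: "101"  (len 3)
gen 2: "011"  (len 3)
gen 3: "11"  (len 2)
gen 4: "11"  (len 2)
gen 5: "11"  (len 2)
gen 6: "1100"  (len 4)
gen 7: "1001"  (len 4)
gen 8: "0011"  (len 4)
gen 9: "011"  (len 3)
gen 10: "11"  (len 2)
gen 11: "11"  (len 2)
gen 12: "1100"  (len 4)
gen 13: "1001"  (len 4)
gen 14: "0011"  (len 4)
gen 15: "011"  (len 3)
gen 16: "11"  (len 2)
gen 17: "11"  (len 2)

11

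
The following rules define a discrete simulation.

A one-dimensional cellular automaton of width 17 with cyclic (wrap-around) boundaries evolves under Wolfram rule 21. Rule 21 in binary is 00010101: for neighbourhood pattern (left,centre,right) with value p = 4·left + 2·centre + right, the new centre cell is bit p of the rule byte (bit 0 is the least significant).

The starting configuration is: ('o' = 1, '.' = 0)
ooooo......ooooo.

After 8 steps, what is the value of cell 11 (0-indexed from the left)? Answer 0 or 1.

gen 0: ooooo......ooooo.
gen 1: .....ooooo.......
gen 2: oooo......ooooooo
gen 3: ....ooooo........
gen 4: ooo......oooooooo
gen 5: ...ooooo.........
gen 6: oo......ooooooooo
gen 7: ..ooooo..........
gen 8: o......oooooooooo

1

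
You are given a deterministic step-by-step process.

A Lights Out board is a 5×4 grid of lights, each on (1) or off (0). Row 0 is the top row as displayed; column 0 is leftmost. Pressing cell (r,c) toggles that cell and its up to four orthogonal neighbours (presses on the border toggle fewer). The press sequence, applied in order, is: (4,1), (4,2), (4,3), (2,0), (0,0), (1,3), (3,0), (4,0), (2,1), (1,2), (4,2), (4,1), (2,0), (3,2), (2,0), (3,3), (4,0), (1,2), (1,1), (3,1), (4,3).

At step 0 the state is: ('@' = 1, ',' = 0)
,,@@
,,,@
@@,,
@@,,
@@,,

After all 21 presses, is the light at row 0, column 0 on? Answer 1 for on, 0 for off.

gen 0: ,,@@
,,,@
@@,,
@@,,
@@,,
gen 1: ,,@@
,,,@
@@,,
@,,,
,,@,
gen 2: ,,@@
,,,@
@@,,
@,@,
,@,@
gen 3: ,,@@
,,,@
@@,,
@,@@
,@@,
gen 4: ,,@@
@,,@
,,,,
,,@@
,@@,
gen 5: @@@@
,,,@
,,,,
,,@@
,@@,
gen 6: @@@,
,,@,
,,,@
,,@@
,@@,
gen 7: @@@,
,,@,
@,,@
@@@@
@@@,
gen 8: @@@,
,,@,
@,,@
,@@@
,,@,
gen 9: @@@,
,@@,
,@@@
,,@@
,,@,
gen 10: @@,,
,,,@
,@,@
,,@@
,,@,
gen 11: @@,,
,,,@
,@,@
,,,@
,@,@
gen 12: @@,,
,,,@
,@,@
,@,@
@,@@
gen 13: @@,,
@,,@
@,,@
@@,@
@,@@
gen 14: @@,,
@,,@
@,@@
@,@,
@,,@
gen 15: @@,,
,,,@
,@@@
,,@,
@,,@
gen 16: @@,,
,,,@
,@@,
,,,@
@,,,
gen 17: @@,,
,,,@
,@@,
@,,@
,@,,
gen 18: @@@,
,@@,
,@,,
@,,@
,@,,
gen 19: @,@,
@,,,
,,,,
@,,@
,@,,
gen 20: @,@,
@,,,
,@,,
,@@@
,,,,
gen 21: @,@,
@,,,
,@,,
,@@,
,,@@

1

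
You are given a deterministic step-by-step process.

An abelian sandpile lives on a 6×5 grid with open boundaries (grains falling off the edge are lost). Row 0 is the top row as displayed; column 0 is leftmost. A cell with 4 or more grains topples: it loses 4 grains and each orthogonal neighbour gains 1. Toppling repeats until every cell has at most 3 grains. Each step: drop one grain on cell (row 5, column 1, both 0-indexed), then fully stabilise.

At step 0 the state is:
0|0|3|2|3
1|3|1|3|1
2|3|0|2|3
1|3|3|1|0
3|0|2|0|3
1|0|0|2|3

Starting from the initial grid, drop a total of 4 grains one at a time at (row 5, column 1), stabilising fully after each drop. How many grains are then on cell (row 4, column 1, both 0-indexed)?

1

step 0: 0|0|3|2|3
1|3|1|3|1
2|3|0|2|3
1|3|3|1|0
3|0|2|0|3
1|0|0|2|3
step 1: 0|0|3|2|3
1|3|1|3|1
2|3|0|2|3
1|3|3|1|0
3|0|2|0|3
1|1|0|2|3
step 2: 0|0|3|2|3
1|3|1|3|1
2|3|0|2|3
1|3|3|1|0
3|0|2|0|3
1|2|0|2|3
step 3: 0|0|3|2|3
1|3|1|3|1
2|3|0|2|3
1|3|3|1|0
3|0|2|0|3
1|3|0|2|3
step 4: 0|0|3|2|3
1|3|1|3|1
2|3|0|2|3
1|3|3|1|0
3|1|2|0|3
2|0|1|2|3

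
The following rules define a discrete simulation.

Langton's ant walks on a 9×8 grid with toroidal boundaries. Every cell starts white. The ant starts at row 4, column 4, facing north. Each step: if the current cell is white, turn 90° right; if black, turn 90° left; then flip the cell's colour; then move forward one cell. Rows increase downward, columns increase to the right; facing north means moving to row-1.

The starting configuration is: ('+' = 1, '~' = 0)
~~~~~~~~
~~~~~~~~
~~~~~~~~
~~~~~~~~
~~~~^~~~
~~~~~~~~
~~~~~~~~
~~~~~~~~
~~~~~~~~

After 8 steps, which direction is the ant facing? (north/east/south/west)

t=0: ~~~~~~~~
~~~~~~~~
~~~~~~~~
~~~~~~~~
~~~~^~~~
~~~~~~~~
~~~~~~~~
~~~~~~~~
~~~~~~~~
t=1: ~~~~~~~~
~~~~~~~~
~~~~~~~~
~~~~~~~~
~~~~+>~~
~~~~~~~~
~~~~~~~~
~~~~~~~~
~~~~~~~~
t=2: ~~~~~~~~
~~~~~~~~
~~~~~~~~
~~~~~~~~
~~~~++~~
~~~~~v~~
~~~~~~~~
~~~~~~~~
~~~~~~~~
t=3: ~~~~~~~~
~~~~~~~~
~~~~~~~~
~~~~~~~~
~~~~++~~
~~~~<+~~
~~~~~~~~
~~~~~~~~
~~~~~~~~
t=4: ~~~~~~~~
~~~~~~~~
~~~~~~~~
~~~~~~~~
~~~~^+~~
~~~~++~~
~~~~~~~~
~~~~~~~~
~~~~~~~~
t=5: ~~~~~~~~
~~~~~~~~
~~~~~~~~
~~~~~~~~
~~~<~+~~
~~~~++~~
~~~~~~~~
~~~~~~~~
~~~~~~~~
t=6: ~~~~~~~~
~~~~~~~~
~~~~~~~~
~~~^~~~~
~~~+~+~~
~~~~++~~
~~~~~~~~
~~~~~~~~
~~~~~~~~
t=7: ~~~~~~~~
~~~~~~~~
~~~~~~~~
~~~+>~~~
~~~+~+~~
~~~~++~~
~~~~~~~~
~~~~~~~~
~~~~~~~~
t=8: ~~~~~~~~
~~~~~~~~
~~~~~~~~
~~~++~~~
~~~+v+~~
~~~~++~~
~~~~~~~~
~~~~~~~~
~~~~~~~~

south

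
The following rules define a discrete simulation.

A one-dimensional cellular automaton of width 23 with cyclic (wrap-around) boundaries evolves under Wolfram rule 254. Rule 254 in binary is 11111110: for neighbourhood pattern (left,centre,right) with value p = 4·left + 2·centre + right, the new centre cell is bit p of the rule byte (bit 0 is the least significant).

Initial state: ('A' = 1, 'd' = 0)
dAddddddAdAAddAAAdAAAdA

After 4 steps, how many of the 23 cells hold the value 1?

23

k=0  dAddddddAdAAddAAAdAAAdA
k=1  AAAddddAAAAAAAAAAAAAAAA
k=2  AAAAddAAAAAAAAAAAAAAAAA
k=3  AAAAAAAAAAAAAAAAAAAAAAA
k=4  AAAAAAAAAAAAAAAAAAAAAAA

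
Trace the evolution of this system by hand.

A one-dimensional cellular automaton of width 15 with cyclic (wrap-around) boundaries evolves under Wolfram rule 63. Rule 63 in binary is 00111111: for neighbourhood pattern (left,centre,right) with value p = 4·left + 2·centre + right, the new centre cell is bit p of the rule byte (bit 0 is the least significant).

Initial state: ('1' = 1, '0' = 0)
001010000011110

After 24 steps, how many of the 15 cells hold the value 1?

gen 0: 001010000011110
gen 1: 111111111110001
gen 2: 000000000001111
gen 3: 111111111111000
gen 4: 100000000000111
gen 5: 011111111111100
gen 6: 110000000000011
gen 7: 001111111111110
gen 8: 111000000000001
gen 9: 000111111111111
gen 10: 111100000000000
gen 11: 100011111111111
gen 12: 011110000000000
gen 13: 110001111111111
gen 14: 001111000000000
gen 15: 111000111111111
gen 16: 000111100000000
gen 17: 111100011111111
gen 18: 000011110000000
gen 19: 111110001111111
gen 20: 000001111000000
gen 21: 111111000111111
gen 22: 000000111100000
gen 23: 111111100011111
gen 24: 000000011110000

4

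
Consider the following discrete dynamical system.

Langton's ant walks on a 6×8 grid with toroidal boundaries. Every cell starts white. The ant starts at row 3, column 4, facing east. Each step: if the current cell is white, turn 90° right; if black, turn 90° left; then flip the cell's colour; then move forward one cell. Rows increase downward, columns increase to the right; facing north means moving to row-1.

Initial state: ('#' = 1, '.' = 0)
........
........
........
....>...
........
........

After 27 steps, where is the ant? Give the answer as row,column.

1,1

[0] ........
........
........
....>...
........
........
[1] ........
........
........
....#...
....v...
........
[2] ........
........
........
....#...
...<#...
........
[3] ........
........
........
...^#...
...##...
........
[4] ........
........
........
...#>...
...##...
........
[5] ........
........
....^...
...#....
...##...
........
[6] ........
........
....#>..
...#....
...##...
........
[7] ........
........
....##..
...#.v..
...##...
........
[8] ........
........
....##..
...#<#..
...##...
........
[9] ........
........
....^#..
...###..
...##...
........
[10] ........
........
...<.#..
...###..
...##...
........
[11] ........
...^....
...#.#..
...###..
...##...
........
[12] ........
...#>...
...#.#..
...###..
...##...
........
[13] ........
...##...
...#v#..
...###..
...##...
........
[14] ........
...##...
...<##..
...###..
...##...
........
[15] ........
...##...
....##..
...v##..
...##...
........
[16] ........
...##...
....##..
....>#..
...##...
........
[17] ........
...##...
....^#..
.....#..
...##...
........
[18] ........
...##...
...<.#..
.....#..
...##...
........
[19] ........
...^#...
...#.#..
.....#..
...##...
........
[20] ........
..<.#...
...#.#..
.....#..
...##...
........
[21] ..^.....
..#.#...
...#.#..
.....#..
...##...
........
[22] ..#>....
..#.#...
...#.#..
.....#..
...##...
........
[23] ..##....
..#v#...
...#.#..
.....#..
...##...
........
[24] ..##....
..<##...
...#.#..
.....#..
...##...
........
[25] ..##....
...##...
..v#.#..
.....#..
...##...
........
[26] ..##....
...##...
.<##.#..
.....#..
...##...
........
[27] ..##....
.^.##...
.###.#..
.....#..
...##...
........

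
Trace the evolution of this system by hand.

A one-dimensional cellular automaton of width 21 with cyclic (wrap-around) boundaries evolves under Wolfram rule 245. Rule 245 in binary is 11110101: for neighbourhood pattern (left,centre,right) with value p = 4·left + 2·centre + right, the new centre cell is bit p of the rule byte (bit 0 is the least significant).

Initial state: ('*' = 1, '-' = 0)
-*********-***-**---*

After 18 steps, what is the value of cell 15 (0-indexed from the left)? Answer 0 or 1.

step 0: -*********-***-**---*
step 1: *-*********-***-***-*
step 2: **-*********-***-***-
step 3: -**-*********-***-***
step 4: *-**-*********-***-**
step 5: **-**-*********-***-*
step 6: ***-**-*********-***-
step 7: -***-**-*********-***
step 8: *-***-**-*********-**
step 9: **-***-**-*********-*
step 10: ***-***-**-*********-
step 11: -***-***-**-*********
step 12: *-***-***-**-********
step 13: **-***-***-**-*******
step 14: ***-***-***-**-******
step 15: ****-***-***-**-*****
step 16: *****-***-***-**-****
step 17: ******-***-***-**-***
step 18: *******-***-***-**-**

0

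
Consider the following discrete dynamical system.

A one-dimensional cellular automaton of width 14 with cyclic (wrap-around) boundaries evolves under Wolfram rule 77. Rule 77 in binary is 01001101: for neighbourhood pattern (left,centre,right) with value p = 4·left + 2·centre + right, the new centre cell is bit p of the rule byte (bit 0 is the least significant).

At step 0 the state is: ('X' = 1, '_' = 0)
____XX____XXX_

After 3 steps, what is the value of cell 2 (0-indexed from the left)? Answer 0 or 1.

1

t=0: ____XX____XXX_
t=1: XXX_XX_XX_X_X_
t=2: X_X_XX_XX_X_X_
t=3: X_X_XX_XX_X_X_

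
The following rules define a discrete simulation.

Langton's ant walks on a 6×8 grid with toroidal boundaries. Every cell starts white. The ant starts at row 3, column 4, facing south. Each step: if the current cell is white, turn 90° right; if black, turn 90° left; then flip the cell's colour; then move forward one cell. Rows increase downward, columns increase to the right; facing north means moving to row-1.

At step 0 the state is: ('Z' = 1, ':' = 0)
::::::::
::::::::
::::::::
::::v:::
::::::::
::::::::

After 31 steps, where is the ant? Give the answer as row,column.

2,6

step 0: ::::::::
::::::::
::::::::
::::v:::
::::::::
::::::::
step 1: ::::::::
::::::::
::::::::
:::<Z:::
::::::::
::::::::
step 2: ::::::::
::::::::
:::^::::
:::ZZ:::
::::::::
::::::::
step 3: ::::::::
::::::::
:::Z>:::
:::ZZ:::
::::::::
::::::::
step 4: ::::::::
::::::::
:::ZZ:::
:::Zv:::
::::::::
::::::::
step 5: ::::::::
::::::::
:::ZZ:::
:::Z:>::
::::::::
::::::::
step 6: ::::::::
::::::::
:::ZZ:::
:::Z:Z::
:::::v::
::::::::
step 7: ::::::::
::::::::
:::ZZ:::
:::Z:Z::
::::<Z::
::::::::
step 8: ::::::::
::::::::
:::ZZ:::
:::Z^Z::
::::ZZ::
::::::::
step 9: ::::::::
::::::::
:::ZZ:::
:::ZZ>::
::::ZZ::
::::::::
step 10: ::::::::
::::::::
:::ZZ^::
:::ZZ:::
::::ZZ::
::::::::
step 11: ::::::::
::::::::
:::ZZZ>:
:::ZZ:::
::::ZZ::
::::::::
step 12: ::::::::
::::::::
:::ZZZZ:
:::ZZ:v:
::::ZZ::
::::::::
step 13: ::::::::
::::::::
:::ZZZZ:
:::ZZ<Z:
::::ZZ::
::::::::
step 14: ::::::::
::::::::
:::ZZ^Z:
:::ZZZZ:
::::ZZ::
::::::::
step 15: ::::::::
::::::::
:::Z<:Z:
:::ZZZZ:
::::ZZ::
::::::::
step 16: ::::::::
::::::::
:::Z::Z:
:::ZvZZ:
::::ZZ::
::::::::
step 17: ::::::::
::::::::
:::Z::Z:
:::Z:>Z:
::::ZZ::
::::::::
step 18: ::::::::
::::::::
:::Z:^Z:
:::Z::Z:
::::ZZ::
::::::::
step 19: ::::::::
::::::::
:::Z:Z>:
:::Z::Z:
::::ZZ::
::::::::
step 20: ::::::::
::::::^:
:::Z:Z::
:::Z::Z:
::::ZZ::
::::::::
step 21: ::::::::
::::::Z>
:::Z:Z::
:::Z::Z:
::::ZZ::
::::::::
step 22: ::::::::
::::::ZZ
:::Z:Z:v
:::Z::Z:
::::ZZ::
::::::::
step 23: ::::::::
::::::ZZ
:::Z:Z<Z
:::Z::Z:
::::ZZ::
::::::::
step 24: ::::::::
::::::^Z
:::Z:ZZZ
:::Z::Z:
::::ZZ::
::::::::
step 25: ::::::::
:::::<:Z
:::Z:ZZZ
:::Z::Z:
::::ZZ::
::::::::
step 26: :::::^::
:::::Z:Z
:::Z:ZZZ
:::Z::Z:
::::ZZ::
::::::::
step 27: :::::Z>:
:::::Z:Z
:::Z:ZZZ
:::Z::Z:
::::ZZ::
::::::::
step 28: :::::ZZ:
:::::ZvZ
:::Z:ZZZ
:::Z::Z:
::::ZZ::
::::::::
step 29: :::::ZZ:
:::::<ZZ
:::Z:ZZZ
:::Z::Z:
::::ZZ::
::::::::
step 30: :::::ZZ:
::::::ZZ
:::Z:vZZ
:::Z::Z:
::::ZZ::
::::::::
step 31: :::::ZZ:
::::::ZZ
:::Z::>Z
:::Z::Z:
::::ZZ::
::::::::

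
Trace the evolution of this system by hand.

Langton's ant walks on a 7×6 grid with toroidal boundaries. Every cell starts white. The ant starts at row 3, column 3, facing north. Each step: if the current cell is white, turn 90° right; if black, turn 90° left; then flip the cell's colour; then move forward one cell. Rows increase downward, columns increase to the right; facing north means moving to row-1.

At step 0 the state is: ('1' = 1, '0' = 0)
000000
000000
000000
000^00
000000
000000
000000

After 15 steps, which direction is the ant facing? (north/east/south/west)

east

0) 000000
000000
000000
000^00
000000
000000
000000
1) 000000
000000
000000
0001>0
000000
000000
000000
2) 000000
000000
000000
000110
0000v0
000000
000000
3) 000000
000000
000000
000110
000<10
000000
000000
4) 000000
000000
000000
000^10
000110
000000
000000
5) 000000
000000
000000
00<010
000110
000000
000000
6) 000000
000000
00^000
001010
000110
000000
000000
7) 000000
000000
001>00
001010
000110
000000
000000
8) 000000
000000
001100
001v10
000110
000000
000000
9) 000000
000000
001100
00<110
000110
000000
000000
10) 000000
000000
001100
000110
00v110
000000
000000
11) 000000
000000
001100
000110
0<1110
000000
000000
12) 000000
000000
001100
0^0110
011110
000000
000000
13) 000000
000000
001100
01>110
011110
000000
000000
14) 000000
000000
001100
011110
01v110
000000
000000
15) 000000
000000
001100
011110
010>10
000000
000000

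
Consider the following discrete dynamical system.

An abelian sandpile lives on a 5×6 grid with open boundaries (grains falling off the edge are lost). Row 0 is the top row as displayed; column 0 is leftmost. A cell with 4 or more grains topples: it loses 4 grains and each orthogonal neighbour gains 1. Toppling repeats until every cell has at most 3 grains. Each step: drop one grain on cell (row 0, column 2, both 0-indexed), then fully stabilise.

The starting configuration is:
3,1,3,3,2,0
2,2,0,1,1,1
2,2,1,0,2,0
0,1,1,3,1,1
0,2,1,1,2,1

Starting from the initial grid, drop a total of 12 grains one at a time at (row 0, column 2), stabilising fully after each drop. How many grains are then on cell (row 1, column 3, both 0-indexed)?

3

0) 3,1,3,3,2,0
2,2,0,1,1,1
2,2,1,0,2,0
0,1,1,3,1,1
0,2,1,1,2,1
1) 3,2,1,0,3,0
2,2,1,2,1,1
2,2,1,0,2,0
0,1,1,3,1,1
0,2,1,1,2,1
2) 3,2,2,0,3,0
2,2,1,2,1,1
2,2,1,0,2,0
0,1,1,3,1,1
0,2,1,1,2,1
3) 3,2,3,0,3,0
2,2,1,2,1,1
2,2,1,0,2,0
0,1,1,3,1,1
0,2,1,1,2,1
4) 3,3,0,1,3,0
2,2,2,2,1,1
2,2,1,0,2,0
0,1,1,3,1,1
0,2,1,1,2,1
5) 3,3,1,1,3,0
2,2,2,2,1,1
2,2,1,0,2,0
0,1,1,3,1,1
0,2,1,1,2,1
6) 3,3,2,1,3,0
2,2,2,2,1,1
2,2,1,0,2,0
0,1,1,3,1,1
0,2,1,1,2,1
7) 3,3,3,1,3,0
2,2,2,2,1,1
2,2,1,0,2,0
0,1,1,3,1,1
0,2,1,1,2,1
8) 0,1,1,2,3,0
3,3,3,2,1,1
2,2,1,0,2,0
0,1,1,3,1,1
0,2,1,1,2,1
9) 0,1,2,2,3,0
3,3,3,2,1,1
2,2,1,0,2,0
0,1,1,3,1,1
0,2,1,1,2,1
10) 0,1,3,2,3,0
3,3,3,2,1,1
2,2,1,0,2,0
0,1,1,3,1,1
0,2,1,1,2,1
11) 1,3,1,3,3,0
0,1,1,3,1,1
3,3,2,0,2,0
0,1,1,3,1,1
0,2,1,1,2,1
12) 1,3,2,3,3,0
0,1,1,3,1,1
3,3,2,0,2,0
0,1,1,3,1,1
0,2,1,1,2,1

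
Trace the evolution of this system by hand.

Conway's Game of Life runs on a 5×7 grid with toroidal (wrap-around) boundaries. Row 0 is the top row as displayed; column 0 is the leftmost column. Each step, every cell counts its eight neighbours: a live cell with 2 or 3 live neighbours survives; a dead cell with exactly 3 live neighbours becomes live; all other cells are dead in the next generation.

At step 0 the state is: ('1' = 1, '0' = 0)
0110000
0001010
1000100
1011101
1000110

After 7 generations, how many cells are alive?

7

step 0: 0110000
0001010
1000100
1011101
1000110
step 1: 0111011
0111100
1110000
1000000
1000110
step 2: 0000001
0000111
1000000
1000000
1011110
step 3: 1000000
1000011
1000010
1001100
1101110
step 4: 0000000
1100010
1100010
1011000
1111010
step 5: 0000100
1100000
0000100
0001000
1001101
step 6: 0101111
0000000
0000000
0001010
0001110
step 7: 0011001
0000110
0000000
0001010
0000000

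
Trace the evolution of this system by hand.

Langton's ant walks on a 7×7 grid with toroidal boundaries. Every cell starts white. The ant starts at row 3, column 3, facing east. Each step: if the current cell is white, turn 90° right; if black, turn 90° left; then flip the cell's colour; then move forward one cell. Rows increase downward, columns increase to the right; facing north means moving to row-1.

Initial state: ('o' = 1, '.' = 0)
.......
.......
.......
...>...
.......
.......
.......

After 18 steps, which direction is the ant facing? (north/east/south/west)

west

[0] .......
.......
.......
...>...
.......
.......
.......
[1] .......
.......
.......
...o...
...v...
.......
.......
[2] .......
.......
.......
...o...
..<o...
.......
.......
[3] .......
.......
.......
..^o...
..oo...
.......
.......
[4] .......
.......
.......
..o>...
..oo...
.......
.......
[5] .......
.......
...^...
..o....
..oo...
.......
.......
[6] .......
.......
...o>..
..o....
..oo...
.......
.......
[7] .......
.......
...oo..
..o.v..
..oo...
.......
.......
[8] .......
.......
...oo..
..o<o..
..oo...
.......
.......
[9] .......
.......
...^o..
..ooo..
..oo...
.......
.......
[10] .......
.......
..<.o..
..ooo..
..oo...
.......
.......
[11] .......
..^....
..o.o..
..ooo..
..oo...
.......
.......
[12] .......
..o>...
..o.o..
..ooo..
..oo...
.......
.......
[13] .......
..oo...
..ovo..
..ooo..
..oo...
.......
.......
[14] .......
..oo...
..<oo..
..ooo..
..oo...
.......
.......
[15] .......
..oo...
...oo..
..voo..
..oo...
.......
.......
[16] .......
..oo...
...oo..
...>o..
..oo...
.......
.......
[17] .......
..oo...
...^o..
....o..
..oo...
.......
.......
[18] .......
..oo...
..<.o..
....o..
..oo...
.......
.......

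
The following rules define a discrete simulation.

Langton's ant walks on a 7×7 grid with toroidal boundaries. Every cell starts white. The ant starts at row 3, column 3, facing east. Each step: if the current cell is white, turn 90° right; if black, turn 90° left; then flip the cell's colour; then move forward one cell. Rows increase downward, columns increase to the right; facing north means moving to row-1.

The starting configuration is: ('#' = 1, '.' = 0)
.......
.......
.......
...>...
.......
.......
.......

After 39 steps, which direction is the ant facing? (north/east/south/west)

south

k=0  .......
.......
.......
...>...
.......
.......
.......
k=1  .......
.......
.......
...#...
...v...
.......
.......
k=2  .......
.......
.......
...#...
..<#...
.......
.......
k=3  .......
.......
.......
..^#...
..##...
.......
.......
k=4  .......
.......
.......
..#>...
..##...
.......
.......
k=5  .......
.......
...^...
..#....
..##...
.......
.......
k=6  .......
.......
...#>..
..#....
..##...
.......
.......
k=7  .......
.......
...##..
..#.v..
..##...
.......
.......
k=8  .......
.......
...##..
..#<#..
..##...
.......
.......
k=9  .......
.......
...^#..
..###..
..##...
.......
.......
k=10  .......
.......
..<.#..
..###..
..##...
.......
.......
k=11  .......
..^....
..#.#..
..###..
..##...
.......
.......
k=12  .......
..#>...
..#.#..
..###..
..##...
.......
.......
k=13  .......
..##...
..#v#..
..###..
..##...
.......
.......
k=14  .......
..##...
..<##..
..###..
..##...
.......
.......
k=15  .......
..##...
...##..
..v##..
..##...
.......
.......
k=16  .......
..##...
...##..
...>#..
..##...
.......
.......
k=17  .......
..##...
...^#..
....#..
..##...
.......
.......
k=18  .......
..##...
..<.#..
....#..
..##...
.......
.......
k=19  .......
..^#...
..#.#..
....#..
..##...
.......
.......
k=20  .......
.<.#...
..#.#..
....#..
..##...
.......
.......
k=21  .^.....
.#.#...
..#.#..
....#..
..##...
.......
.......
k=22  .#>....
.#.#...
..#.#..
....#..
..##...
.......
.......
k=23  .##....
.#v#...
..#.#..
....#..
..##...
.......
.......
k=24  .##....
.<##...
..#.#..
....#..
..##...
.......
.......
k=25  .##....
..##...
.v#.#..
....#..
..##...
.......
.......
k=26  .##....
..##...
<##.#..
....#..
..##...
.......
.......
k=27  .##....
^.##...
###.#..
....#..
..##...
.......
.......
k=28  .##....
#>##...
###.#..
....#..
..##...
.......
.......
k=29  .##....
####...
#v#.#..
....#..
..##...
.......
.......
k=30  .##....
####...
#.>.#..
....#..
..##...
.......
.......
k=31  .##....
##^#...
#...#..
....#..
..##...
.......
.......
k=32  .##....
#<.#...
#...#..
....#..
..##...
.......
.......
k=33  .##....
#..#...
#v..#..
....#..
..##...
.......
.......
k=34  .##....
#..#...
<#..#..
....#..
..##...
.......
.......
k=35  .##....
#..#...
.#..#..
v...#..
..##...
.......
.......
k=36  .##....
#..#...
.#..#..
#...#.<
..##...
.......
.......
k=37  .##....
#..#...
.#..#.^
#...#.#
..##...
.......
.......
k=38  .##....
#..#...
>#..#.#
#...#.#
..##...
.......
.......
k=39  .##....
#..#...
##..#.#
v...#.#
..##...
.......
.......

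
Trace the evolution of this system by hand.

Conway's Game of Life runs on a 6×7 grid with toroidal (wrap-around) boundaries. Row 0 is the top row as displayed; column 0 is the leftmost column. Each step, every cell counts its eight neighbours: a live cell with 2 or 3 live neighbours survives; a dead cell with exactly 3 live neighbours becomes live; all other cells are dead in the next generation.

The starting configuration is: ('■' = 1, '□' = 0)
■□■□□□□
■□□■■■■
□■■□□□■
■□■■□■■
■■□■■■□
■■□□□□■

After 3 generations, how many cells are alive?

step 0: ■□■□□□□
■□□■■■■
□■■□□□■
■□■■□■■
■■□■■■□
■■□□□□■
step 1: □□■■■□□
□□□■■■□
□□□□□□□
□□□□□□□
□□□■□□□
□□□■■■□
step 2: □□■□□□□
□□■□□■□
□□□□■□□
□□□□□□□
□□□■□□□
□□□□□■□
step 3: □□□□□□□
□□□■□□□
□□□□□□□
□□□□□□□
□□□□□□□
□□□□□□□

1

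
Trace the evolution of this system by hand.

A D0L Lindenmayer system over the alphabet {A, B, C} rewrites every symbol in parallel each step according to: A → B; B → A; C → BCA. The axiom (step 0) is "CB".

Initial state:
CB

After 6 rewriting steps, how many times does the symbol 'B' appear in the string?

7

gen 0: CB
gen 1: BCAA
gen 2: ABCABB
gen 3: BABCABAA
gen 4: ABABCABABB
gen 5: BABABCABABAA
gen 6: ABABABCABABABB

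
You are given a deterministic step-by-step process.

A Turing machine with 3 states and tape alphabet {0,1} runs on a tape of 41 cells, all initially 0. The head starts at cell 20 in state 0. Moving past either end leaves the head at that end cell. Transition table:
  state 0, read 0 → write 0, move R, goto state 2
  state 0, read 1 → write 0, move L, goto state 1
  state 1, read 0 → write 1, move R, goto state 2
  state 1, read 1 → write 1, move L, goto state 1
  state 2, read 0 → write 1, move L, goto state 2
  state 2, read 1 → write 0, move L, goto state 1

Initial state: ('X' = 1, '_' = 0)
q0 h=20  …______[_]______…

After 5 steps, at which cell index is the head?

17

[0] q0 h=20  …______[_]______…
[1] q2 h=21  …______[_]______…
[2] q2 h=20  …______[_]X_____…
[3] q2 h=19  …______[_]XX____…
[4] q2 h=18  …______[_]XXX___…
[5] q2 h=17  …______[_]XXXX__…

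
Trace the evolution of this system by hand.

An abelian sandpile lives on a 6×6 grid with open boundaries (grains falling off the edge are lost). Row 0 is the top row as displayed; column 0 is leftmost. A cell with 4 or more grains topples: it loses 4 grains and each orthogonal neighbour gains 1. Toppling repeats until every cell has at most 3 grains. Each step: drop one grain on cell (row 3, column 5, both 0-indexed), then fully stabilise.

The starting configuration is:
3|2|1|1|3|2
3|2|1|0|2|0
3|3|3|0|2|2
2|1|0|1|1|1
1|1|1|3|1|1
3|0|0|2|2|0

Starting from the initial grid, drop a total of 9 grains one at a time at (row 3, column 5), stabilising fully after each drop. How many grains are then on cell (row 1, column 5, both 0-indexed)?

step 0: 3|2|1|1|3|2
3|2|1|0|2|0
3|3|3|0|2|2
2|1|0|1|1|1
1|1|1|3|1|1
3|0|0|2|2|0
step 1: 3|2|1|1|3|2
3|2|1|0|2|0
3|3|3|0|2|2
2|1|0|1|1|2
1|1|1|3|1|1
3|0|0|2|2|0
step 2: 3|2|1|1|3|2
3|2|1|0|2|0
3|3|3|0|2|2
2|1|0|1|1|3
1|1|1|3|1|1
3|0|0|2|2|0
step 3: 3|2|1|1|3|2
3|2|1|0|2|0
3|3|3|0|2|3
2|1|0|1|2|0
1|1|1|3|1|2
3|0|0|2|2|0
step 4: 3|2|1|1|3|2
3|2|1|0|2|0
3|3|3|0|2|3
2|1|0|1|2|1
1|1|1|3|1|2
3|0|0|2|2|0
step 5: 3|2|1|1|3|2
3|2|1|0|2|0
3|3|3|0|2|3
2|1|0|1|2|2
1|1|1|3|1|2
3|0|0|2|2|0
step 6: 3|2|1|1|3|2
3|2|1|0|2|0
3|3|3|0|2|3
2|1|0|1|2|3
1|1|1|3|1|2
3|0|0|2|2|0
step 7: 3|2|1|1|3|2
3|2|1|0|2|1
3|3|3|0|3|0
2|1|0|1|3|1
1|1|1|3|1|3
3|0|0|2|2|0
step 8: 3|2|1|1|3|2
3|2|1|0|2|1
3|3|3|0|3|0
2|1|0|1|3|2
1|1|1|3|1|3
3|0|0|2|2|0
step 9: 3|2|1|1|3|2
3|2|1|0|2|1
3|3|3|0|3|0
2|1|0|1|3|3
1|1|1|3|1|3
3|0|0|2|2|0

1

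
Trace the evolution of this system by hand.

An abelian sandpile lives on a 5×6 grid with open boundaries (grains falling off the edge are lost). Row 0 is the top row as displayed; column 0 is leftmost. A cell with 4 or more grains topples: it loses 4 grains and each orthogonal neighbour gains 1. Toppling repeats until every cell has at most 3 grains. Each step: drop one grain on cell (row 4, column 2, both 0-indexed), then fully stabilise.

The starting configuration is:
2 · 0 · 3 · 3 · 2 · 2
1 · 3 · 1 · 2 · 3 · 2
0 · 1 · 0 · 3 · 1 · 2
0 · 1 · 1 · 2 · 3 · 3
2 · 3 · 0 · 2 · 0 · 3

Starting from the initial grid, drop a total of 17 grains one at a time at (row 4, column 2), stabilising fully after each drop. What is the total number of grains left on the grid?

53

t=0: 2 · 0 · 3 · 3 · 2 · 2
1 · 3 · 1 · 2 · 3 · 2
0 · 1 · 0 · 3 · 1 · 2
0 · 1 · 1 · 2 · 3 · 3
2 · 3 · 0 · 2 · 0 · 3
t=1: 2 · 0 · 3 · 3 · 2 · 2
1 · 3 · 1 · 2 · 3 · 2
0 · 1 · 0 · 3 · 1 · 2
0 · 1 · 1 · 2 · 3 · 3
2 · 3 · 1 · 2 · 0 · 3
t=2: 2 · 0 · 3 · 3 · 2 · 2
1 · 3 · 1 · 2 · 3 · 2
0 · 1 · 0 · 3 · 1 · 2
0 · 1 · 1 · 2 · 3 · 3
2 · 3 · 2 · 2 · 0 · 3
t=3: 2 · 0 · 3 · 3 · 2 · 2
1 · 3 · 1 · 2 · 3 · 2
0 · 1 · 0 · 3 · 1 · 2
0 · 1 · 1 · 2 · 3 · 3
2 · 3 · 3 · 2 · 0 · 3
t=4: 2 · 0 · 3 · 3 · 2 · 2
1 · 3 · 1 · 2 · 3 · 2
0 · 1 · 0 · 3 · 1 · 2
0 · 2 · 2 · 2 · 3 · 3
3 · 0 · 1 · 3 · 0 · 3
t=5: 2 · 0 · 3 · 3 · 2 · 2
1 · 3 · 1 · 2 · 3 · 2
0 · 1 · 0 · 3 · 1 · 2
0 · 2 · 2 · 2 · 3 · 3
3 · 0 · 2 · 3 · 0 · 3
t=6: 2 · 0 · 3 · 3 · 2 · 2
1 · 3 · 1 · 2 · 3 · 2
0 · 1 · 0 · 3 · 1 · 2
0 · 2 · 2 · 2 · 3 · 3
3 · 0 · 3 · 3 · 0 · 3
t=7: 2 · 0 · 3 · 3 · 2 · 2
1 · 3 · 1 · 2 · 3 · 2
0 · 1 · 0 · 3 · 1 · 2
0 · 2 · 3 · 3 · 3 · 3
3 · 1 · 1 · 0 · 1 · 3
t=8: 2 · 0 · 3 · 3 · 2 · 2
1 · 3 · 1 · 2 · 3 · 2
0 · 1 · 0 · 3 · 1 · 2
0 · 2 · 3 · 3 · 3 · 3
3 · 1 · 2 · 0 · 1 · 3
t=9: 2 · 0 · 3 · 3 · 2 · 2
1 · 3 · 1 · 2 · 3 · 2
0 · 1 · 0 · 3 · 1 · 2
0 · 2 · 3 · 3 · 3 · 3
3 · 1 · 3 · 0 · 1 · 3
t=10: 2 · 0 · 3 · 3 · 2 · 2
1 · 3 · 1 · 3 · 3 · 2
0 · 1 · 2 · 0 · 3 · 3
0 · 3 · 1 · 2 · 1 · 1
3 · 2 · 1 · 2 · 3 · 0
t=11: 2 · 0 · 3 · 3 · 2 · 2
1 · 3 · 1 · 3 · 3 · 2
0 · 1 · 2 · 0 · 3 · 3
0 · 3 · 1 · 2 · 1 · 1
3 · 2 · 2 · 2 · 3 · 0
t=12: 2 · 0 · 3 · 3 · 2 · 2
1 · 3 · 1 · 3 · 3 · 2
0 · 1 · 2 · 0 · 3 · 3
0 · 3 · 1 · 2 · 1 · 1
3 · 2 · 3 · 2 · 3 · 0
t=13: 2 · 0 · 3 · 3 · 2 · 2
1 · 3 · 1 · 3 · 3 · 2
0 · 1 · 2 · 0 · 3 · 3
0 · 3 · 2 · 2 · 1 · 1
3 · 3 · 0 · 3 · 3 · 0
t=14: 2 · 0 · 3 · 3 · 2 · 2
1 · 3 · 1 · 3 · 3 · 2
0 · 1 · 2 · 0 · 3 · 3
0 · 3 · 2 · 2 · 1 · 1
3 · 3 · 1 · 3 · 3 · 0
t=15: 2 · 0 · 3 · 3 · 2 · 2
1 · 3 · 1 · 3 · 3 · 2
0 · 1 · 2 · 0 · 3 · 3
0 · 3 · 2 · 2 · 1 · 1
3 · 3 · 2 · 3 · 3 · 0
t=16: 2 · 0 · 3 · 3 · 2 · 2
1 · 3 · 1 · 3 · 3 · 2
0 · 1 · 2 · 0 · 3 · 3
0 · 3 · 2 · 2 · 1 · 1
3 · 3 · 3 · 3 · 3 · 0
t=17: 2 · 0 · 3 · 3 · 2 · 2
1 · 3 · 1 · 3 · 3 · 2
0 · 2 · 3 · 1 · 3 · 3
2 · 1 · 1 · 0 · 3 · 1
0 · 2 · 3 · 2 · 0 · 1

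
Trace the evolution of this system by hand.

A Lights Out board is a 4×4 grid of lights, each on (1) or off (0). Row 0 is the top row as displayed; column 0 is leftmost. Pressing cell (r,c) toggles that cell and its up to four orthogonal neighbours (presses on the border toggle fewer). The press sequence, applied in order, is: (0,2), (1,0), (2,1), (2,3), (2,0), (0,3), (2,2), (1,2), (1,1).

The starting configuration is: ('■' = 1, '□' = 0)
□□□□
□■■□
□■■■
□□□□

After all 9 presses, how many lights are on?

14

[0] □□□□
□■■□
□■■■
□□□□
[1] □■■■
□■□□
□■■■
□□□□
[2] ■■■■
■□□□
■■■■
□□□□
[3] ■■■■
■■□□
□□□■
□■□□
[4] ■■■■
■■□■
□□■□
□■□■
[5] ■■■■
□■□■
■■■□
■■□■
[6] ■■□□
□■□□
■■■□
■■□■
[7] ■■□□
□■■□
■□□■
■■■■
[8] ■■■□
□□□■
■□■■
■■■■
[9] ■□■□
■■■■
■■■■
■■■■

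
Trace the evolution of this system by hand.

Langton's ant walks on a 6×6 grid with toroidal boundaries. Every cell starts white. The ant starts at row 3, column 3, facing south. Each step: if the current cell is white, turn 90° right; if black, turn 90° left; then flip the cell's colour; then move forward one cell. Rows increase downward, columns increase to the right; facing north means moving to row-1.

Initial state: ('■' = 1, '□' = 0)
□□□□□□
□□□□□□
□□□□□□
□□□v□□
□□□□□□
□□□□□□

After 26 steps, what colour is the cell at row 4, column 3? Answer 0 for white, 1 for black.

1

t=0: □□□□□□
□□□□□□
□□□□□□
□□□v□□
□□□□□□
□□□□□□
t=1: □□□□□□
□□□□□□
□□□□□□
□□<■□□
□□□□□□
□□□□□□
t=2: □□□□□□
□□□□□□
□□^□□□
□□■■□□
□□□□□□
□□□□□□
t=3: □□□□□□
□□□□□□
□□■>□□
□□■■□□
□□□□□□
□□□□□□
t=4: □□□□□□
□□□□□□
□□■■□□
□□■v□□
□□□□□□
□□□□□□
t=5: □□□□□□
□□□□□□
□□■■□□
□□■□>□
□□□□□□
□□□□□□
t=6: □□□□□□
□□□□□□
□□■■□□
□□■□■□
□□□□v□
□□□□□□
t=7: □□□□□□
□□□□□□
□□■■□□
□□■□■□
□□□<■□
□□□□□□
t=8: □□□□□□
□□□□□□
□□■■□□
□□■^■□
□□□■■□
□□□□□□
t=9: □□□□□□
□□□□□□
□□■■□□
□□■■>□
□□□■■□
□□□□□□
t=10: □□□□□□
□□□□□□
□□■■^□
□□■■□□
□□□■■□
□□□□□□
t=11: □□□□□□
□□□□□□
□□■■■>
□□■■□□
□□□■■□
□□□□□□
t=12: □□□□□□
□□□□□□
□□■■■■
□□■■□v
□□□■■□
□□□□□□
t=13: □□□□□□
□□□□□□
□□■■■■
□□■■<■
□□□■■□
□□□□□□
t=14: □□□□□□
□□□□□□
□□■■^■
□□■■■■
□□□■■□
□□□□□□
t=15: □□□□□□
□□□□□□
□□■<□■
□□■■■■
□□□■■□
□□□□□□
t=16: □□□□□□
□□□□□□
□□■□□■
□□■v■■
□□□■■□
□□□□□□
t=17: □□□□□□
□□□□□□
□□■□□■
□□■□>■
□□□■■□
□□□□□□
t=18: □□□□□□
□□□□□□
□□■□^■
□□■□□■
□□□■■□
□□□□□□
t=19: □□□□□□
□□□□□□
□□■□■>
□□■□□■
□□□■■□
□□□□□□
t=20: □□□□□□
□□□□□^
□□■□■□
□□■□□■
□□□■■□
□□□□□□
t=21: □□□□□□
>□□□□■
□□■□■□
□□■□□■
□□□■■□
□□□□□□
t=22: □□□□□□
■□□□□■
v□■□■□
□□■□□■
□□□■■□
□□□□□□
t=23: □□□□□□
■□□□□■
■□■□■<
□□■□□■
□□□■■□
□□□□□□
t=24: □□□□□□
■□□□□^
■□■□■■
□□■□□■
□□□■■□
□□□□□□
t=25: □□□□□□
■□□□<□
■□■□■■
□□■□□■
□□□■■□
□□□□□□
t=26: □□□□^□
■□□□■□
■□■□■■
□□■□□■
□□□■■□
□□□□□□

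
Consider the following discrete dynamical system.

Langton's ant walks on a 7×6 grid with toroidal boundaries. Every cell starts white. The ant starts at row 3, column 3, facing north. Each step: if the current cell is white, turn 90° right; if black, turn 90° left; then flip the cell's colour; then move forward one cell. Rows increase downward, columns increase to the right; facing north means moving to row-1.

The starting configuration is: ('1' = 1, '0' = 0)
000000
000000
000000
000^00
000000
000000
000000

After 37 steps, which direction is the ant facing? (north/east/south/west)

t=0: 000000
000000
000000
000^00
000000
000000
000000
t=1: 000000
000000
000000
0001>0
000000
000000
000000
t=2: 000000
000000
000000
000110
0000v0
000000
000000
t=3: 000000
000000
000000
000110
000<10
000000
000000
t=4: 000000
000000
000000
000^10
000110
000000
000000
t=5: 000000
000000
000000
00<010
000110
000000
000000
t=6: 000000
000000
00^000
001010
000110
000000
000000
t=7: 000000
000000
001>00
001010
000110
000000
000000
t=8: 000000
000000
001100
001v10
000110
000000
000000
t=9: 000000
000000
001100
00<110
000110
000000
000000
t=10: 000000
000000
001100
000110
00v110
000000
000000
t=11: 000000
000000
001100
000110
0<1110
000000
000000
t=12: 000000
000000
001100
0^0110
011110
000000
000000
t=13: 000000
000000
001100
01>110
011110
000000
000000
t=14: 000000
000000
001100
011110
01v110
000000
000000
t=15: 000000
000000
001100
011110
010>10
000000
000000
t=16: 000000
000000
001100
011^10
010010
000000
000000
t=17: 000000
000000
001100
01<010
010010
000000
000000
t=18: 000000
000000
001100
010010
01v010
000000
000000
t=19: 000000
000000
001100
010010
0<1010
000000
000000
t=20: 000000
000000
001100
010010
001010
0v0000
000000
t=21: 000000
000000
001100
010010
001010
<10000
000000
t=22: 000000
000000
001100
010010
^01010
110000
000000
t=23: 000000
000000
001100
010010
1>1010
110000
000000
t=24: 000000
000000
001100
010010
111010
1v0000
000000
t=25: 000000
000000
001100
010010
111010
10>000
000000
t=26: 000000
000000
001100
010010
111010
101000
00v000
t=27: 000000
000000
001100
010010
111010
101000
0<1000
t=28: 000000
000000
001100
010010
111010
1^1000
011000
t=29: 000000
000000
001100
010010
111010
11>000
011000
t=30: 000000
000000
001100
010010
11^010
110000
011000
t=31: 000000
000000
001100
010010
1<0010
110000
011000
t=32: 000000
000000
001100
010010
100010
1v0000
011000
t=33: 000000
000000
001100
010010
100010
10>000
011000
t=34: 000000
000000
001100
010010
100010
101000
01v000
t=35: 000000
000000
001100
010010
100010
101000
010>00
t=36: 000v00
000000
001100
010010
100010
101000
010100
t=37: 00<100
000000
001100
010010
100010
101000
010100

west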